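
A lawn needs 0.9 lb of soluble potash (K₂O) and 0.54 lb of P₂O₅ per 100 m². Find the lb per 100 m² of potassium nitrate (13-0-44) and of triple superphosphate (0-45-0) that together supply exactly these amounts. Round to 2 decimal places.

2.05 lb potassium nitrate, 1.20 lb triple superphosphate

Let a = lb of potassium nitrate, b = lb of triple superphosphate (per 100 m²).
K₂O: 0.44·a + 0·b = 0.9
P₂O₅: 0·a + 0.45·b = 0.54
Solving simultaneously: a = 2.04545, b = 1.2.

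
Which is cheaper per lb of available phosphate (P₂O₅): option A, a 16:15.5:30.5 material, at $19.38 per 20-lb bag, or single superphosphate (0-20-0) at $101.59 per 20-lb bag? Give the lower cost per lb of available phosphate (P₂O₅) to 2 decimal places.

option A: P₂O₅ per bag = 20 × 15.5% = 3.1 lb; cost = 19.38 / 3.1 = $6.2516/lb P₂O₅.
single superphosphate: P₂O₅ per bag = 20 × 20% = 4 lb; cost = 101.59 / 4 = $25.3975/lb P₂O₅.
option A is cheaper.

$6.25 per lb P₂O₅ (option A)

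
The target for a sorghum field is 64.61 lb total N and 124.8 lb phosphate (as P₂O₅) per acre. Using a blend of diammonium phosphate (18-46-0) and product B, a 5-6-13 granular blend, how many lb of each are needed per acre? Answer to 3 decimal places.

193.721 lb diammonium phosphate, 594.803 lb product B

With a, b = lb per acre of diammonium phosphate and product B:
N: 0.18·a + 0.05·b = 64.61
P₂O₅: 0.46·a + 0.06·b = 124.8
Eliminate a: (row1) − 0.18/0.46·(row2) → 0.0265217·b = 15.7752, so b = 594.8033.
Back-substitute: a = (64.61 − 0.05·594.8033) / 0.18 = 193.7213.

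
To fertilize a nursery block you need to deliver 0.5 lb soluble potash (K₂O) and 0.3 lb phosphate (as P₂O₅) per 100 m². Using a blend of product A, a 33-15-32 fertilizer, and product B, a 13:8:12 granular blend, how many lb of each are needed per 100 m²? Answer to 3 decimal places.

With a, b = lb per 100 m² of product A and product B:
K₂O: 0.32·a + 0.12·b = 0.5
P₂O₅: 0.15·a + 0.08·b = 0.3
Solving simultaneously: a = 0.526316, b = 2.76316.

0.526 lb product A, 2.763 lb product B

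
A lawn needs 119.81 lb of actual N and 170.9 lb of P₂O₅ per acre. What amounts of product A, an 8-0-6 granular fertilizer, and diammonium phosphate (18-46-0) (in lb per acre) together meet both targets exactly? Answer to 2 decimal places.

With a, b = lb per acre of product A and diammonium phosphate:
N: 0.08·a + 0.18·b = 119.81
P₂O₅: 0·a + 0.46·b = 170.9
Solving simultaneously: a = 661.701, b = 371.522.

661.70 lb product A, 371.52 lb diammonium phosphate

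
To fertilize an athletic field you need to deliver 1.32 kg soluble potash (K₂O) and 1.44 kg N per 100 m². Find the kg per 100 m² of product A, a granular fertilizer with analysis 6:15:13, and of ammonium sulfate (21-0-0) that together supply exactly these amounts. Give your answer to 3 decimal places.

10.154 kg product A, 3.956 kg ammonium sulfate

Let a = kg of product A, b = kg of ammonium sulfate (per 100 m²).
K₂O: 0.13·a + 0·b = 1.32
N: 0.06·a + 0.21·b = 1.44
Eliminate a: (row1) − 0.13/0.06·(row2) → -0.455·b = -1.8, so b = 3.95604.
Back-substitute: a = (1.32 − 0·3.95604) / 0.13 = 10.1538.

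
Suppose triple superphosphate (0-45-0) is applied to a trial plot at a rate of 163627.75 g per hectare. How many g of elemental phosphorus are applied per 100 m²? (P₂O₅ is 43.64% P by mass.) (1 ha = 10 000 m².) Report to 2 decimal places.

P₂O₅ per hectare = 163627.75 × 45% = 73632.5 g.
Elemental P = 73632.5 × 0.4364 = 32133.2 g per hectare.
Convert to per 100 m²: 32133.2 × 0.01 = 321.332 g.

321.33 g P per hundred sq m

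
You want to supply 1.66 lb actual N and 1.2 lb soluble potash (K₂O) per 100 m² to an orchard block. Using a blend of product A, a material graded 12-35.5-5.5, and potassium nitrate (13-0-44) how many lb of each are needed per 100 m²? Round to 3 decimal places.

With a, b = lb per 100 m² of product A and potassium nitrate:
N: 0.12·a + 0.13·b = 1.66
K₂O: 0.055·a + 0.44·b = 1.2
From row1: a = (1.66 − 0.13·b) / 0.12.
Into row2: 0.055·(1.66 − 0.13·b)/0.12 + 0.44·b = 1.2 → b = 1.15444, a = 12.5827.

12.583 lb product A, 1.154 lb potassium nitrate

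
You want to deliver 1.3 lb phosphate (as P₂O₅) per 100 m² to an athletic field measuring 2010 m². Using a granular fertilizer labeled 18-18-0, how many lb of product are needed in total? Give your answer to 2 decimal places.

145.17 lb

Product per 100 m² = 1.3 / 18% = 7.22222 lb.
Total product = 7.22222 × 2010 / 100 = 145.167 lb.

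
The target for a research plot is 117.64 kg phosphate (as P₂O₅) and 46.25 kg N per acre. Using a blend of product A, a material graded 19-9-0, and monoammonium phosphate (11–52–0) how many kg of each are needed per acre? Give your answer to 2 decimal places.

124.97 kg product A, 204.60 kg monoammonium phosphate

With a, b = kg per acre of product A and monoammonium phosphate:
P₂O₅: 0.09·a + 0.52·b = 117.64
N: 0.19·a + 0.11·b = 46.25
Eliminate b: (row1) − 0.52/0.11·(row2) → -0.808182·a = -100.996, so a = 124.967.
Then b = (46.25 − 0.19·124.967) / 0.11 = 204.602.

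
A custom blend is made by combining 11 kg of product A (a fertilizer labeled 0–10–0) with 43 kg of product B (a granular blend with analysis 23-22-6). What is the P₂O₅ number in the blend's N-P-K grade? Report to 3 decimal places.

Total mass = 11 + 43 = 54 kg.
P₂O₅ mass = 10%×11 + 22%×43 = 10.56 kg.
% P₂O₅ = 10.56 / 54 = 19.5556%.

19.556% P₂O₅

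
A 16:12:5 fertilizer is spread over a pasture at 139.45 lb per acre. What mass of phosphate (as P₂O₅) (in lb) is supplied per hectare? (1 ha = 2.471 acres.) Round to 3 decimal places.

41.350 lb P₂O₅ per hectare

P₂O₅ per acre = 139.45 × 12% = 16.734 lb.
Convert to per hectare: 16.734 × 2.471 = 41.3497 lb.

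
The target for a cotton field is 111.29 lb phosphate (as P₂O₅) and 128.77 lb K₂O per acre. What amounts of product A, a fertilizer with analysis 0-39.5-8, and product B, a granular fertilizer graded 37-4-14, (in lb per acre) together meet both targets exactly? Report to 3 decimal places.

200.188 lb product A, 805.393 lb product B

With a, b = lb per acre of product A and product B:
P₂O₅: 0.395·a + 0.04·b = 111.29
K₂O: 0.08·a + 0.14·b = 128.77
Solving simultaneously: a = 200.1881, b = 805.3925.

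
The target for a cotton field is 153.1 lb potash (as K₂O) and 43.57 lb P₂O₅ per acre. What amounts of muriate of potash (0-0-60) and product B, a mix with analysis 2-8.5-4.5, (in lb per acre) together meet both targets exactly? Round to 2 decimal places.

Let a = lb of muriate of potash, b = lb of product B (per acre).
K₂O: 0.6·a + 0.045·b = 153.1
P₂O₅: 0·a + 0.085·b = 43.57
Solving simultaneously: a = 216.723, b = 512.588.

216.72 lb muriate of potash, 512.59 lb product B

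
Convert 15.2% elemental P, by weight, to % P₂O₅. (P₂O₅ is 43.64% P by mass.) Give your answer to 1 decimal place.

34.8% P₂O₅

%P₂O₅ = 15.2 / 0.4364 = 34.8304%.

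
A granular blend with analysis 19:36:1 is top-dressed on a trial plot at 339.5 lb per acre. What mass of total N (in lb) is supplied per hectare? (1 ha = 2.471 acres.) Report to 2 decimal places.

nitrogen per acre = 339.5 × 19% = 64.505 lb.
Convert to per hectare: 64.505 × 2.471 = 159.392 lb.

159.39 lb N per hectare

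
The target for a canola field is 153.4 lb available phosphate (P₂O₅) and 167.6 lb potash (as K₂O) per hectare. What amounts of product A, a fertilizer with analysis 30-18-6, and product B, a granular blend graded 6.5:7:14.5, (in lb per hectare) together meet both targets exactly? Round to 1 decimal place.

480.0 lb product A, 957.3 lb product B

With a, b = lb per hectare of product A and product B:
P₂O₅: 0.18·a + 0.07·b = 153.4
K₂O: 0.06·a + 0.145·b = 167.6
Eliminate b: (row1) − 0.07/0.145·(row2) → 0.151034·a = 72.4897, so a = 479.954.
Then b = (167.6 − 0.06·479.954) / 0.145 = 957.26.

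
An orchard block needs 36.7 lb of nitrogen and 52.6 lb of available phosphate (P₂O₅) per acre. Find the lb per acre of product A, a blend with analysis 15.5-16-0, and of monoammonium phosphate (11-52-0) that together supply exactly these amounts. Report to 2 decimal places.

211.08 lb product A, 36.21 lb monoammonium phosphate

With a, b = lb per acre of product A and monoammonium phosphate:
N: 0.155·a + 0.11·b = 36.7
P₂O₅: 0.16·a + 0.52·b = 52.6
Eliminate a: (row1) − 0.155/0.16·(row2) → -0.39375·b = -14.2563, so b = 36.2063.
Back-substitute: a = (36.7 − 0.11·36.2063) / 0.155 = 211.079.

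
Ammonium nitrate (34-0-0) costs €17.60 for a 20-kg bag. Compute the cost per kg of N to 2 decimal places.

N in bag = 20 × 34% = 6.8 kg.
Cost per kg N = €17.60 / 6.8 = €2.5882.

€2.59 per kg N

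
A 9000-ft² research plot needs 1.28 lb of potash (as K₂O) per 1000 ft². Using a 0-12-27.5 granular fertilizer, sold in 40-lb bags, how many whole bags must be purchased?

2 bags

Product per 1000 ft² = 1.28 / 27.5% = 4.65455 lb.
Total product = 4.65455 × 9000 / 1000 = 41.8909 lb.
Bags = ⌈41.8909 / 40⌉ = 2.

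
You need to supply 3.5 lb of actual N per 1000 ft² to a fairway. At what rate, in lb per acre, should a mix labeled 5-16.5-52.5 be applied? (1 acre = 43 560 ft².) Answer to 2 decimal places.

3049.20 lb of product per acre

Product per 1000 ft² = 3.5 / 5% = 70 lb.
Convert to per acre: 70 × 43.56 = 3049.2 lb.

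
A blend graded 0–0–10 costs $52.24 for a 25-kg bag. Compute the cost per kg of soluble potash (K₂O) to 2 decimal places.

$20.90 per kg K₂O

K₂O in bag = 25 × 10% = 2.5 kg.
Cost per kg K₂O = $52.24 / 2.5 = $20.8960.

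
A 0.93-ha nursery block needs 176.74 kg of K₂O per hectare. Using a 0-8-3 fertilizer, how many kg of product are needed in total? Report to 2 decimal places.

Product per hectare = 176.74 / 3% = 5891.33 kg.
Total product = 5891.33 × 0.93 = 5478.94 kg.

5478.94 kg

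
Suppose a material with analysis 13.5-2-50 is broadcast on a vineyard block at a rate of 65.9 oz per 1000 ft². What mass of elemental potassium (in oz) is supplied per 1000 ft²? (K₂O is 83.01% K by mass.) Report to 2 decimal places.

K₂O per 1000 ft² = 65.9 × 50% = 32.95 oz.
Elemental K = 32.95 × 0.8301 = 27.3518 oz per 1000 ft².

27.35 oz K per thousand sq ft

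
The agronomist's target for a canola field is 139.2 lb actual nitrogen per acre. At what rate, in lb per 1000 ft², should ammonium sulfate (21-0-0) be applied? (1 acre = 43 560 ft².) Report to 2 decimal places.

Product per acre = 139.2 / 21% = 662.857 lb.
Convert to per 1000 ft²: 662.857 × 0.0229568 = 15.2171 lb.

15.22 lb of product per thousand sq ft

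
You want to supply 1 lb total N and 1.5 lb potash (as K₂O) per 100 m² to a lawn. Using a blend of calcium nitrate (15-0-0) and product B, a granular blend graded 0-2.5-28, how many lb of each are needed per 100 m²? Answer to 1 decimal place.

6.7 lb calcium nitrate, 5.4 lb product B

Let a = lb of calcium nitrate, b = lb of product B (per 100 m²).
N: 0.15·a + 0·b = 1
K₂O: 0·a + 0.28·b = 1.5
Solving simultaneously: a = 6.66667, b = 5.35714.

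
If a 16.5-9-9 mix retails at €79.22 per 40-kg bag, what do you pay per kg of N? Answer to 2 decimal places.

€12.00 per kg N

N in bag = 40 × 16.5% = 6.6 kg.
Cost per kg N = €79.22 / 6.6 = €12.0030.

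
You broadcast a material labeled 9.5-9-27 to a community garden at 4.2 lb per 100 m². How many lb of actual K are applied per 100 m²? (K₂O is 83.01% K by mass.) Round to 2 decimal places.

0.94 lb K per hundred sq m

K₂O per 100 m² = 4.2 × 27% = 1.134 lb.
Elemental K = 1.134 × 0.8301 = 0.941333 lb per 100 m².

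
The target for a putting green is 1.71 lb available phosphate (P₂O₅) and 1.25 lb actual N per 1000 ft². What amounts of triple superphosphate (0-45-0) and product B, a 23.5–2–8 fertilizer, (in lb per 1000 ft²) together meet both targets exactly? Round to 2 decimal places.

With a, b = lb per 1000 ft² of triple superphosphate and product B:
P₂O₅: 0.45·a + 0.02·b = 1.71
N: 0·a + 0.235·b = 1.25
Solving simultaneously: a = 3.56359, b = 5.31915.

3.56 lb triple superphosphate, 5.32 lb product B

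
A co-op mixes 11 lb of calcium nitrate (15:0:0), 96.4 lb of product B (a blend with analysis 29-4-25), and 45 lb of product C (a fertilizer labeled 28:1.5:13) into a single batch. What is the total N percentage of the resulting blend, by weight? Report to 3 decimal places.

27.694% N

Total mass = 11 + 96.4 + 45 = 152.4 lb.
N mass = 15%×11 + 29%×96.4 + 28%×45 = 42.206 lb.
% N = 42.206 / 152.4 = 27.6942%.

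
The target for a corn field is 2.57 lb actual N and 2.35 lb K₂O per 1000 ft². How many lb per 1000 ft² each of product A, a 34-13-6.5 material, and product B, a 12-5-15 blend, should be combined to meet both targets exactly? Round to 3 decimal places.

2.396 lb product A, 14.628 lb product B

With a, b = lb per 1000 ft² of product A and product B:
N: 0.34·a + 0.12·b = 2.57
K₂O: 0.065·a + 0.15·b = 2.35
Solving simultaneously: a = 2.39583, b = 14.62847.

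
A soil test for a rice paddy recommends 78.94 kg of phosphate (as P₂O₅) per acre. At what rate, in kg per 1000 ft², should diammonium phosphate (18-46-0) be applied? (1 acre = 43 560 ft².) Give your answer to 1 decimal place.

Product per acre = 78.94 / 46% = 171.609 kg.
Convert to per 1000 ft²: 171.609 × 0.0229568 = 3.93959 kg.

3.9 kg of product per thousand sq ft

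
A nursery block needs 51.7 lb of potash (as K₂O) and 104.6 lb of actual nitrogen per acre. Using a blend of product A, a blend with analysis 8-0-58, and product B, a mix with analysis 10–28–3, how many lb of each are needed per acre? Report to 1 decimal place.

36.5 lb product A, 1016.8 lb product B

Let a = lb of product A, b = lb of product B (per acre).
K₂O: 0.58·a + 0.03·b = 51.7
N: 0.08·a + 0.1·b = 104.6
Solving simultaneously: a = 36.5468, b = 1016.76.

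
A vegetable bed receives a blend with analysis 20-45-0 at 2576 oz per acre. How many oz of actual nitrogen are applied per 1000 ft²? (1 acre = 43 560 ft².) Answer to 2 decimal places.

nitrogen per acre = 2576 × 20% = 515.2 oz.
Convert to per 1000 ft²: 515.2 × 0.0229568 = 11.8274 oz.

11.83 oz N per thousand sq ft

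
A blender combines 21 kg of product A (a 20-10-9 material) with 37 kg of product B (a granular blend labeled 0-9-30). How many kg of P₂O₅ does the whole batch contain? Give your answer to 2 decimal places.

P₂O₅ mass = 10%×21 + 9%×37 = 5.43 kg.

5.43 kg P₂O₅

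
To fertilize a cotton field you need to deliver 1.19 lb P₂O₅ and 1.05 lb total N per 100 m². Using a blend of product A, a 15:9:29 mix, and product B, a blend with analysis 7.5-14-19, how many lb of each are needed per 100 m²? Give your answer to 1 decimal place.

4.1 lb product A, 5.9 lb product B

Let a = lb of product A, b = lb of product B (per 100 m²).
P₂O₅: 0.09·a + 0.14·b = 1.19
N: 0.15·a + 0.075·b = 1.05
Eliminate b: (row1) − 0.14/0.075·(row2) → -0.19·a = -0.77, so a = 4.05263.
Then b = (1.05 − 0.15·4.05263) / 0.075 = 5.89474.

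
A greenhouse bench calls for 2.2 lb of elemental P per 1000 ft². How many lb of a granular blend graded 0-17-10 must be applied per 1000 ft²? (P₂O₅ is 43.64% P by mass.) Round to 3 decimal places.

As P₂O₅: 2.2 / 0.4364 = 5.04125 lb per 1000 ft².
Product per 1000 ft² = 5.04125 / 17% = 29.6544 lb.

29.654 lb of product per thousand sq ft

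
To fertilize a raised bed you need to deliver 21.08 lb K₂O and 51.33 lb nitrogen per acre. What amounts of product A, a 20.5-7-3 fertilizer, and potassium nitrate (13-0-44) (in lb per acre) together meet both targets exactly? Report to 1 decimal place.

With a, b = lb per acre of product A and potassium nitrate:
K₂O: 0.03·a + 0.44·b = 21.08
N: 0.205·a + 0.13·b = 51.33
Solving simultaneously: a = 229.951, b = 32.2306.

230.0 lb product A, 32.2 lb potassium nitrate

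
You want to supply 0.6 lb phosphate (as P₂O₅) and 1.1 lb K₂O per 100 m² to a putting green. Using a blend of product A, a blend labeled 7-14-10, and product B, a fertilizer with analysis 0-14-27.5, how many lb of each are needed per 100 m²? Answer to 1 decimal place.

Per-100 m² balance (a = product A, b = product B):
P₂O₅: 0.14·a + 0.14·b = 0.6
K₂O: 0.1·a + 0.275·b = 1.1
Eliminate b: (row1) − 0.14/0.275·(row2) → 0.0890909·a = 0.04, so a = 0.44898.
Then b = (1.1 − 0.1·0.44898) / 0.275 = 3.83673.

0.4 lb product A, 3.8 lb product B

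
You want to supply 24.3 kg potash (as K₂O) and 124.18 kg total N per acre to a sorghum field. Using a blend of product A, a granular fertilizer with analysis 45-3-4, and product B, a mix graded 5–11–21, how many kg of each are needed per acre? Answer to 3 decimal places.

268.787 kg product A, 64.517 kg product B

Let a = kg of product A, b = kg of product B (per acre).
K₂O: 0.04·a + 0.21·b = 24.3
N: 0.45·a + 0.05·b = 124.18
Eliminate a: (row1) − 0.04/0.45·(row2) → 0.205556·b = 13.2618, so b = 64.5168.
Back-substitute: a = (24.3 − 0.21·64.5168) / 0.04 = 268.78703.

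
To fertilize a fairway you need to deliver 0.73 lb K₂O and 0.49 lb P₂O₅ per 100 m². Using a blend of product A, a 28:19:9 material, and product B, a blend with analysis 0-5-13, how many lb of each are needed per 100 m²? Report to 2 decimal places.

Per-100 m² balance (a = product A, b = product B):
K₂O: 0.09·a + 0.13·b = 0.73
P₂O₅: 0.19·a + 0.05·b = 0.49
Eliminate b: (row1) − 0.13/0.05·(row2) → -0.404·a = -0.544, so a = 1.34653.
Then b = (0.49 − 0.19·1.34653) / 0.05 = 4.68317.

1.35 lb product A, 4.68 lb product B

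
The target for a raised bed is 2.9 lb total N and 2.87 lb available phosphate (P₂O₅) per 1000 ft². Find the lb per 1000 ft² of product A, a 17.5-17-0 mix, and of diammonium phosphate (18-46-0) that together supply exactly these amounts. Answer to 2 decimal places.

16.38 lb product A, 0.19 lb diammonium phosphate

Per-1000 ft² balance (a = product A, b = diammonium phosphate):
N: 0.175·a + 0.18·b = 2.9
P₂O₅: 0.17·a + 0.46·b = 2.87
Eliminate b: (row1) − 0.18/0.46·(row2) → 0.108478·a = 1.77696, so a = 16.3808.
Then b = (2.87 − 0.17·16.3808) / 0.46 = 0.185371.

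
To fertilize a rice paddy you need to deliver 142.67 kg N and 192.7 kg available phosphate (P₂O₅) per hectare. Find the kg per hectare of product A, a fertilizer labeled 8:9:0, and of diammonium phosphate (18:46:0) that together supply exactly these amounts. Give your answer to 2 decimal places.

1502.05 kg product A, 125.03 kg diammonium phosphate

With a, b = kg per hectare of product A and diammonium phosphate:
N: 0.08·a + 0.18·b = 142.67
P₂O₅: 0.09·a + 0.46·b = 192.7
Solving simultaneously: a = 1502.049, b = 125.034.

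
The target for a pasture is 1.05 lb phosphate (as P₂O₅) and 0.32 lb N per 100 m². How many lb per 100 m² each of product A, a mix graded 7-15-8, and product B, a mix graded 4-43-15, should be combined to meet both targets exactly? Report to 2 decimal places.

Let a = lb of product A, b = lb of product B (per 100 m²).
P₂O₅: 0.15·a + 0.43·b = 1.05
N: 0.07·a + 0.04·b = 0.32
Solving simultaneously: a = 3.9668, b = 1.05809.

3.97 lb product A, 1.06 lb product B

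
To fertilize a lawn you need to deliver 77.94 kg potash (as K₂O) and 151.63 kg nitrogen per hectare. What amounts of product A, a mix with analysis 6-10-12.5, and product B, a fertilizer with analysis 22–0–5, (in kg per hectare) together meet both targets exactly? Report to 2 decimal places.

390.42 kg product A, 582.75 kg product B

With a, b = kg per hectare of product A and product B:
K₂O: 0.125·a + 0.05·b = 77.94
N: 0.06·a + 0.22·b = 151.63
Solving simultaneously: a = 390.4204, b = 582.749.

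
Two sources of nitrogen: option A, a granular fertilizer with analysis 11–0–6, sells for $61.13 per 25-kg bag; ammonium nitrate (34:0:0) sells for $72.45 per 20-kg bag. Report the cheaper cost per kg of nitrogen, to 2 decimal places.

$10.65 per kg N (ammonium nitrate)

option A: N per bag = 25 × 11% = 2.75 kg; cost = 61.13 / 2.75 = $22.2291/kg N.
ammonium nitrate: N per bag = 20 × 34% = 6.8 kg; cost = 72.45 / 6.8 = $10.6544/kg N.
ammonium nitrate is cheaper.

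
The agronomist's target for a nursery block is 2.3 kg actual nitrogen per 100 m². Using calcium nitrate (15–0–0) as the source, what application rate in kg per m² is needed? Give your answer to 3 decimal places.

0.153 kg of product per sq m

Product per 100 m² = 2.3 / 15% = 15.3333 kg.
Convert to per m²: 15.3333 × 0.01 = 0.153333 kg.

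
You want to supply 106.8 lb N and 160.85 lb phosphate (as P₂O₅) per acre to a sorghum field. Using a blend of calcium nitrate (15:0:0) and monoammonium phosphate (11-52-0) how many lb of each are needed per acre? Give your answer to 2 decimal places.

485.16 lb calcium nitrate, 309.33 lb monoammonium phosphate

Let a = lb of calcium nitrate, b = lb of monoammonium phosphate (per acre).
N: 0.15·a + 0.11·b = 106.8
P₂O₅: 0·a + 0.52·b = 160.85
Solving simultaneously: a = 485.1603, b = 309.327.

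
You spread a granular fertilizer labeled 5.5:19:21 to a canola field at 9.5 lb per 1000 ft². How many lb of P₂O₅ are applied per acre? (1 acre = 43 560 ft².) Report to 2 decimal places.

P₂O₅ per 1000 ft² = 9.5 × 19% = 1.805 lb.
Convert to per acre: 1.805 × 43.56 = 78.6258 lb.

78.63 lb P₂O₅ per acre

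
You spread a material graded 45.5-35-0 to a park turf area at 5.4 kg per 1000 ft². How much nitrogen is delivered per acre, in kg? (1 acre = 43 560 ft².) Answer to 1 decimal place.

nitrogen per 1000 ft² = 5.4 × 45.5% = 2.457 kg.
Convert to per acre: 2.457 × 43.56 = 107.027 kg.

107.0 kg N per acre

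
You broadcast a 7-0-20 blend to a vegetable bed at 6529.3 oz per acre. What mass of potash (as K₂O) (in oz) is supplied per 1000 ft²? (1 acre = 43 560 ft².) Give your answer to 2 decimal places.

29.98 oz K₂O per thousand sq ft

K₂O per acre = 6529.3 × 20% = 1305.86 oz.
Convert to per 1000 ft²: 1305.86 × 0.0229568 = 29.9784 oz.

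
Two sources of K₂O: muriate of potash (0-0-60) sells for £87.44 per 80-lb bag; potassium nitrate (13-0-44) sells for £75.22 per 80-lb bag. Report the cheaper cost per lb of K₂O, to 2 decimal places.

muriate of potash: K₂O per bag = 80 × 60% = 48 lb; cost = 87.44 / 48 = £1.8217/lb K₂O.
potassium nitrate: K₂O per bag = 80 × 44% = 35.2 lb; cost = 75.22 / 35.2 = £2.1369/lb K₂O.
muriate of potash is cheaper.

£1.82 per lb K₂O (muriate of potash)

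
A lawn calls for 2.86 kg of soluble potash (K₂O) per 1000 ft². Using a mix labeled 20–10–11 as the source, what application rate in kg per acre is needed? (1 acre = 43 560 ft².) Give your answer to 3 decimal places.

1132.560 kg of product per acre

Product per 1000 ft² = 2.86 / 11% = 26 kg.
Convert to per acre: 26 × 43.56 = 1132.56 kg.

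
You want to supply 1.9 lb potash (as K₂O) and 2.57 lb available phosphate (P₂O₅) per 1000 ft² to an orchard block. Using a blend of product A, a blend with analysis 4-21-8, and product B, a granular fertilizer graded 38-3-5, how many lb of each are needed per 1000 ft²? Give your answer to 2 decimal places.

8.83 lb product A, 23.88 lb product B

Let a = lb of product A, b = lb of product B (per 1000 ft²).
K₂O: 0.08·a + 0.05·b = 1.9
P₂O₅: 0.21·a + 0.03·b = 2.57
Solving simultaneously: a = 8.82716, b = 23.8765.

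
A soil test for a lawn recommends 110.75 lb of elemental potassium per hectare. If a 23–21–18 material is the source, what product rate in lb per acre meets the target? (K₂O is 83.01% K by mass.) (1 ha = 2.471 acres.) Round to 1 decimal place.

300.0 lb of product per acre

As K₂O: 110.75 / 0.8301 = 133.418 lb per hectare.
Product per hectare = 133.418 / 18% = 741.209 lb.
Convert to per acre: 741.209 × 0.404694 = 299.963 lb.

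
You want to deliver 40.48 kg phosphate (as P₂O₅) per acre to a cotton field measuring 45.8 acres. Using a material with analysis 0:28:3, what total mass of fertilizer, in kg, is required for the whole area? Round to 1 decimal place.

Product per acre = 40.48 / 28% = 144.571 kg.
Total product = 144.571 × 45.8 = 6621.37 kg.

6621.4 kg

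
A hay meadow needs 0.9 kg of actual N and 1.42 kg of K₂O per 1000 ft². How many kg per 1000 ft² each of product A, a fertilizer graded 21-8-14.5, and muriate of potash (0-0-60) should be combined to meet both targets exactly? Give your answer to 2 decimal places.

4.29 kg product A, 1.33 kg muriate of potash

Let a = kg of product A, b = kg of muriate of potash (per 1000 ft²).
N: 0.21·a + 0·b = 0.9
K₂O: 0.145·a + 0.6·b = 1.42
Eliminate a: (row1) − 0.21/0.145·(row2) → -0.868966·b = -1.15655, so b = 1.33095.
Back-substitute: a = (0.9 − 0·1.33095) / 0.21 = 4.28571.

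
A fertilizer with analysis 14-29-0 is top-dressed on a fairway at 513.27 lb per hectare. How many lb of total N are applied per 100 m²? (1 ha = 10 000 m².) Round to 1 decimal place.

nitrogen per hectare = 513.27 × 14% = 71.8578 lb.
Convert to per 100 m²: 71.8578 × 0.01 = 0.718578 lb.

0.7 lb N per hundred sq m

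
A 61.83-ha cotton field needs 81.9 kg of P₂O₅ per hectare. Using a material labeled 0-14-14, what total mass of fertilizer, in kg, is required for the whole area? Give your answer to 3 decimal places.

36170.550 kg

Product per hectare = 81.9 / 14% = 585 kg.
Total product = 585 × 61.83 = 36170.55 kg.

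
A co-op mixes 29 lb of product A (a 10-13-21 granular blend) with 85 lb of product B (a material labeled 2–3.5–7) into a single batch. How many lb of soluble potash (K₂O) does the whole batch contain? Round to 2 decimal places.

12.04 lb K₂O

K₂O mass = 21%×29 + 7%×85 = 12.04 lb.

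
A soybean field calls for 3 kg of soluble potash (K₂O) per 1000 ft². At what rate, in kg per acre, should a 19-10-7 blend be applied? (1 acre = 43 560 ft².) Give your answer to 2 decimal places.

1866.86 kg of product per acre

Product per 1000 ft² = 3 / 7% = 42.8571 kg.
Convert to per acre: 42.8571 × 43.56 = 1866.857 kg.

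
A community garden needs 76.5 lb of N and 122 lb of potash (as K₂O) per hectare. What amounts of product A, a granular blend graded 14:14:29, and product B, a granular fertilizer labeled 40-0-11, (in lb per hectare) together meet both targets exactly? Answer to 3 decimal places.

With a, b = lb per hectare of product A and product B:
N: 0.14·a + 0.4·b = 76.5
K₂O: 0.29·a + 0.11·b = 122
Eliminate a: (row1) − 0.14/0.29·(row2) → 0.346897·b = 17.6034, so b = 50.7455.
Back-substitute: a = (76.5 − 0.4·50.7455) / 0.14 = 401.4414.

401.441 lb product A, 50.746 lb product B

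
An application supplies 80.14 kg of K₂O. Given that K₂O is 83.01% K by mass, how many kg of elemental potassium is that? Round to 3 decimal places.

K = 80.14 × 0.8301 = 66.5242 kg.

66.524 kg K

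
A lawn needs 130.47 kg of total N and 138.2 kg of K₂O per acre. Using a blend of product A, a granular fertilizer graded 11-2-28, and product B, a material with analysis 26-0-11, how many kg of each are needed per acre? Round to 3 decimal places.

355.524 kg product A, 351.394 kg product B

Per-acre balance (a = product A, b = product B):
N: 0.11·a + 0.26·b = 130.47
K₂O: 0.28·a + 0.11·b = 138.2
From row1: a = (130.47 − 0.26·b) / 0.11.
Into row2: 0.28·(130.47 − 0.26·b)/0.11 + 0.11·b = 138.2 → b = 351.3937, a = 355.5239.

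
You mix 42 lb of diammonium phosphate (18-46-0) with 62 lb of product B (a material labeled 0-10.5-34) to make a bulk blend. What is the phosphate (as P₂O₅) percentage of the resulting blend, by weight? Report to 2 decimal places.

24.84% P₂O₅

Total mass = 42 + 62 = 104 lb.
P₂O₅ mass = 46%×42 + 10.5%×62 = 25.83 lb.
% P₂O₅ = 25.83 / 104 = 24.8365%.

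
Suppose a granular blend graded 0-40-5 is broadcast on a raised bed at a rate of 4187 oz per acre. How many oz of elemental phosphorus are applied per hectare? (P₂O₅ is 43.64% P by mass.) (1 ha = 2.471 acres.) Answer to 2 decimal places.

1806.01 oz P per hectare

P₂O₅ per acre = 4187 × 40% = 1674.8 oz.
Elemental P = 1674.8 × 0.4364 = 730.883 oz per acre.
Convert to per hectare: 730.883 × 2.471 = 1806.011 oz.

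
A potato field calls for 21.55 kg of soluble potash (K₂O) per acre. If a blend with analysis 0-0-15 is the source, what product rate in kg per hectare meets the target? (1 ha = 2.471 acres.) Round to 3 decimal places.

Product per acre = 21.55 / 15% = 143.667 kg.
Convert to per hectare: 143.667 × 2.471 = 355.0003 kg.

355.000 kg of product per hectare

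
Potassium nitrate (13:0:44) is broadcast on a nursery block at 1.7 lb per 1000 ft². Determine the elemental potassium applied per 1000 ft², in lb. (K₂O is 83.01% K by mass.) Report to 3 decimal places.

0.621 lb K per thousand sq ft

K₂O per 1000 ft² = 1.7 × 44% = 0.748 lb.
Elemental K = 0.748 × 0.8301 = 0.620915 lb per 1000 ft².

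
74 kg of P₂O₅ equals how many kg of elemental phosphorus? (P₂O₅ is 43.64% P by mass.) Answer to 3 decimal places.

P = 74 × 0.4364 = 32.2936 kg.

32.294 kg P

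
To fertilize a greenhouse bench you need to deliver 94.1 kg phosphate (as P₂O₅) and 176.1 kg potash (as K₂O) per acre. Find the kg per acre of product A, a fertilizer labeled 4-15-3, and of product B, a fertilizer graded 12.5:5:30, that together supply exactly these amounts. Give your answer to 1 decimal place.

446.6 kg product A, 542.3 kg product B

With a, b = kg per acre of product A and product B:
P₂O₅: 0.15·a + 0.05·b = 94.1
K₂O: 0.03·a + 0.3·b = 176.1
Eliminate a: (row1) − 0.15/0.03·(row2) → -1.45·b = -786.4, so b = 542.345.
Back-substitute: a = (94.1 − 0.05·542.345) / 0.15 = 446.552.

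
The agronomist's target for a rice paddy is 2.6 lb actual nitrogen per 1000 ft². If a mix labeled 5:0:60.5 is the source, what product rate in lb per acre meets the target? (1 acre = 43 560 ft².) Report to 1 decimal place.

Product per 1000 ft² = 2.6 / 5% = 52 lb.
Convert to per acre: 52 × 43.56 = 2265.12 lb.

2265.1 lb of product per acre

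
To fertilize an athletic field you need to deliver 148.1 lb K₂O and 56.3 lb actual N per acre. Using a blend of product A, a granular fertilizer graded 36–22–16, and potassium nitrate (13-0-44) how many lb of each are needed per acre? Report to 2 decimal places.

40.11 lb product A, 322.01 lb potassium nitrate

With a, b = lb per acre of product A and potassium nitrate:
K₂O: 0.16·a + 0.44·b = 148.1
N: 0.36·a + 0.13·b = 56.3
Eliminate b: (row1) − 0.44/0.13·(row2) → -1.05846·a = -42.4538, so a = 40.109.
Then b = (56.3 − 0.36·40.109) / 0.13 = 322.006.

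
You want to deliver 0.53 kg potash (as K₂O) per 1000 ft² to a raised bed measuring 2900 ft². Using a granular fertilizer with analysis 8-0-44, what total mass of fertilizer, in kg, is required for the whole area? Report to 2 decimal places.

Product per 1000 ft² = 0.53 / 44% = 1.20455 kg.
Total product = 1.20455 × 2900 / 1000 = 3.49318 kg.

3.49 kg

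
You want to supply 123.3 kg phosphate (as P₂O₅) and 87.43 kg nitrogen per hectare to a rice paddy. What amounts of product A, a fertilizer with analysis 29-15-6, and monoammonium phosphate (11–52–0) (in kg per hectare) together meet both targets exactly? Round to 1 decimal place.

Per-hectare balance (a = product A, b = monoammonium phosphate):
P₂O₅: 0.15·a + 0.52·b = 123.3
N: 0.29·a + 0.11·b = 87.43
From row1: a = (123.3 − 0.52·b) / 0.15.
Into row2: 0.29·(123.3 − 0.52·b)/0.15 + 0.11·b = 87.43 → b = 168.596, a = 237.532.

237.5 kg product A, 168.6 kg monoammonium phosphate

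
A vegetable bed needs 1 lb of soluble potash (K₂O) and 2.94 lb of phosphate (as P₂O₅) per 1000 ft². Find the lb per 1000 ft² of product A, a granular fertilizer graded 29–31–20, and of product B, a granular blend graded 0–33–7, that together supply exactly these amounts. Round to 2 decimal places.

2.80 lb product A, 6.28 lb product B

Let a = lb of product A, b = lb of product B (per 1000 ft²).
K₂O: 0.2·a + 0.07·b = 1
P₂O₅: 0.31·a + 0.33·b = 2.94
Eliminate b: (row1) − 0.07/0.33·(row2) → 0.134242·a = 0.376364, so a = 2.80361.
Then b = (2.94 − 0.31·2.80361) / 0.33 = 6.2754.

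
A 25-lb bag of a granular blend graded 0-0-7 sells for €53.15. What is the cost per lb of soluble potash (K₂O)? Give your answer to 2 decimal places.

€30.37 per lb K₂O

K₂O in bag = 25 × 7% = 1.75 lb.
Cost per lb K₂O = €53.15 / 1.75 = €30.3714.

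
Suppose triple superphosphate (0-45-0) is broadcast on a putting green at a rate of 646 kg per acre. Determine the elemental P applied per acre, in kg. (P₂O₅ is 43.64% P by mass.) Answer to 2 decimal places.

126.86 kg P per acre

P₂O₅ per acre = 646 × 45% = 290.7 kg.
Elemental P = 290.7 × 0.4364 = 126.861 kg per acre.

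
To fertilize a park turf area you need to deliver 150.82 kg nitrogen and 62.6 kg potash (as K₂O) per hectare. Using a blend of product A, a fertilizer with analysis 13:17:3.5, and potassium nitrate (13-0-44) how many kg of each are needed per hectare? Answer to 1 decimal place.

1105.8 kg product A, 54.3 kg potassium nitrate

With a, b = kg per hectare of product A and potassium nitrate:
N: 0.13·a + 0.13·b = 150.82
K₂O: 0.035·a + 0.44·b = 62.6
From row1: a = (150.82 − 0.13·b) / 0.13.
Into row2: 0.035·(150.82 − 0.13·b)/0.13 + 0.44·b = 62.6 → b = 54.3077, a = 1105.846.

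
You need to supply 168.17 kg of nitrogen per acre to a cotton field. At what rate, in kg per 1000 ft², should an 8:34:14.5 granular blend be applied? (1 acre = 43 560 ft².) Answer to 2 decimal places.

Product per acre = 168.17 / 8% = 2102.12 kg.
Convert to per 1000 ft²: 2102.12 × 0.0229568 = 48.2581 kg.

48.26 kg of product per thousand sq ft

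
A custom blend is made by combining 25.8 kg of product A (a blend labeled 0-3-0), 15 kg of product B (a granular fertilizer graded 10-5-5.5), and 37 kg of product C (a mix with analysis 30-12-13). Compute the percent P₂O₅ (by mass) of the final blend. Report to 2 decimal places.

7.67% P₂O₅

Total mass = 25.8 + 15 + 37 = 77.8 kg.
P₂O₅ mass = 3%×25.8 + 5%×15 + 12%×37 = 5.964 kg.
% P₂O₅ = 5.964 / 77.8 = 7.66581%.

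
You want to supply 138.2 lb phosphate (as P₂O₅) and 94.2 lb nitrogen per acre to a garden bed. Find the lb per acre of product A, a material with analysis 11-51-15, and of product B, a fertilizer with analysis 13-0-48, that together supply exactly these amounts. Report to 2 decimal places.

Let a = lb of product A, b = lb of product B (per acre).
P₂O₅: 0.51·a + 0·b = 138.2
N: 0.11·a + 0.13·b = 94.2
Eliminate a: (row1) − 0.51/0.11·(row2) → -0.602727·b = -298.545, so b = 495.324.
Back-substitute: a = (138.2 − 0·495.324) / 0.51 = 270.9804.

270.98 lb product A, 495.32 lb product B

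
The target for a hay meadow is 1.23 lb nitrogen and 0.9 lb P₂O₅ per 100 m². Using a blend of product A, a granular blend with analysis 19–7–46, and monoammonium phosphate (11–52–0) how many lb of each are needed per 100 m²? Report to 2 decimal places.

5.93 lb product A, 0.93 lb monoammonium phosphate

With a, b = lb per 100 m² of product A and monoammonium phosphate:
N: 0.19·a + 0.11·b = 1.23
P₂O₅: 0.07·a + 0.52·b = 0.9
From row1: a = (1.23 − 0.11·b) / 0.19.
Into row2: 0.07·(1.23 − 0.11·b)/0.19 + 0.52·b = 0.9 → b = 0.931943, a = 5.93414.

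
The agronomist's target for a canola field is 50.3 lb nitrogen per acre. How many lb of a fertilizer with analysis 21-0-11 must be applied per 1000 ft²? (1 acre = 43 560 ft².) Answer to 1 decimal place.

5.5 lb of product per thousand sq ft

Product per acre = 50.3 / 21% = 239.524 lb.
Convert to per 1000 ft²: 239.524 × 0.0229568 = 5.49871 lb.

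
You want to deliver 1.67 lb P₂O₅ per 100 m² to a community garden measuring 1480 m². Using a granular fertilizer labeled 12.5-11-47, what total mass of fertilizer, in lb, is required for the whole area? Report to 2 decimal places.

224.69 lb

Product per 100 m² = 1.67 / 11% = 15.1818 lb.
Total product = 15.1818 × 1480 / 100 = 224.691 lb.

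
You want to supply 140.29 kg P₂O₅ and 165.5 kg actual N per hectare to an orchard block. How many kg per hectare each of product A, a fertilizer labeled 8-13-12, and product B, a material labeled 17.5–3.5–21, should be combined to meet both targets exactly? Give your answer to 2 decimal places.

940.26 kg product A, 515.88 kg product B

Let a = kg of product A, b = kg of product B (per hectare).
P₂O₅: 0.13·a + 0.035·b = 140.29
N: 0.08·a + 0.175·b = 165.5
Eliminate b: (row1) − 0.035/0.175·(row2) → 0.114·a = 107.19, so a = 940.263.
Then b = (165.5 − 0.08·940.263) / 0.175 = 515.8797.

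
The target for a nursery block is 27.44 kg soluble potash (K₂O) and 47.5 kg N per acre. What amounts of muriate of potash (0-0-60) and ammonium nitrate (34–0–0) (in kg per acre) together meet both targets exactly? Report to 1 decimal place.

45.7 kg muriate of potash, 139.7 kg ammonium nitrate

With a, b = kg per acre of muriate of potash and ammonium nitrate:
K₂O: 0.6·a + 0·b = 27.44
N: 0·a + 0.34·b = 47.5
Solving simultaneously: a = 45.7333, b = 139.706.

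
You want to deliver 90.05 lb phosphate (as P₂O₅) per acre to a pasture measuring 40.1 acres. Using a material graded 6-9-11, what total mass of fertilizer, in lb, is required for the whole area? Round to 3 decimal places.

Product per acre = 90.05 / 9% = 1000.56 lb.
Total product = 1000.56 × 40.1 = 40122.2778 lb.

40122.278 lb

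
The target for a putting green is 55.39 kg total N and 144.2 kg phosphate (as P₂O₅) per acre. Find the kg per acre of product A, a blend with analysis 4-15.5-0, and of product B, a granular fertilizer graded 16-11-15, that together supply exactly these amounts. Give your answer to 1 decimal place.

Per-acre balance (a = product A, b = product B):
N: 0.04·a + 0.16·b = 55.39
P₂O₅: 0.155·a + 0.11·b = 144.2
Eliminate a: (row1) − 0.04/0.155·(row2) → 0.131613·b = 18.1771, so b = 138.11.
Back-substitute: a = (55.39 − 0.16·138.11) / 0.04 = 832.309.

832.3 kg product A, 138.1 kg product B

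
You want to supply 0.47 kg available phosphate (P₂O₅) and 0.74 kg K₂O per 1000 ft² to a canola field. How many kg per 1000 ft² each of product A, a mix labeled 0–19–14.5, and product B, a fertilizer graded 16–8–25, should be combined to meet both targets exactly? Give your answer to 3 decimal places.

Let a = kg of product A, b = kg of product B (per 1000 ft²).
P₂O₅: 0.19·a + 0.08·b = 0.47
K₂O: 0.145·a + 0.25·b = 0.74
Eliminate b: (row1) − 0.08/0.25·(row2) → 0.1436·a = 0.2332, so a = 1.62396.
Then b = (0.74 − 0.145·1.62396) / 0.25 = 2.01811.

1.624 kg product A, 2.018 kg product B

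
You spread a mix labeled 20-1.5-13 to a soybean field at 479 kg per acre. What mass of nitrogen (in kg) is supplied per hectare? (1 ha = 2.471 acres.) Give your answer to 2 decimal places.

nitrogen per acre = 479 × 20% = 95.8 kg.
Convert to per hectare: 95.8 × 2.471 = 236.722 kg.

236.72 kg N per hectare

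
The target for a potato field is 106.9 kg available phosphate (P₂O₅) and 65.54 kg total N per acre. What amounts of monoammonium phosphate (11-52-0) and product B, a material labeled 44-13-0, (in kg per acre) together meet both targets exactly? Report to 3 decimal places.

Let a = kg of monoammonium phosphate, b = kg of product B (per acre).
P₂O₅: 0.52·a + 0.13·b = 106.9
N: 0.11·a + 0.44·b = 65.54
Eliminate a: (row1) − 0.52/0.11·(row2) → -1.95·b = -202.925, so b = 104.0643.
Back-substitute: a = (106.9 − 0.13·104.0643) / 0.52 = 179.5608.

179.561 kg monoammonium phosphate, 104.064 kg product B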